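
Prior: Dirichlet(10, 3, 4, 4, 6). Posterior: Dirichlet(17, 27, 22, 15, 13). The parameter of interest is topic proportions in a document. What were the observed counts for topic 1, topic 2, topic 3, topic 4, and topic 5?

counts (7, 24, 18, 11, 7)

For a Dirichlet(α) prior with multinomial counts c, the posterior is Dirichlet(α + c) componentwise.
Counts are posterior − prior componentwise: 17−10=7, 27−3=24, 22−4=18, 15−4=11, 13−6=7.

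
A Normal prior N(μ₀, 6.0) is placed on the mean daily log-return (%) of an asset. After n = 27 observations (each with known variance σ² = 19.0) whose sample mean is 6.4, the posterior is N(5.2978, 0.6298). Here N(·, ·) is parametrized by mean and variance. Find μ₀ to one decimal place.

μ₀ = -4.1

With known observation variance, the Normal–Normal posterior has precision τ_n = τ₀ + n/σ² and mean μ_n = (τ₀μ₀ + (n/σ²)x̄)/τ_n.
Here τ₀ = 1/6.0 = 0.166667 and τ_data = 27/19.0 = 1.421053, so τ_n = 1.587720.
Rearranging for μ₀: μ₀ = (μ_n·τ_n − τ_data·x̄)/τ₀ = (5.2978·1.587720 − 1.421053·6.4) / 0.166667 = -0.683316/0.166667 ≈ -4.1.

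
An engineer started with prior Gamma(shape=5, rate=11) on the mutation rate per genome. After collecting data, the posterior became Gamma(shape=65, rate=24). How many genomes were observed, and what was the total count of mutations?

Gamma–Poisson conjugacy: posterior shape = α + Σxᵢ, posterior rate = β + n.
Matching: Σxᵢ = 65 − 5 = 60 and n = 24 − 11 = 13.

n = 13 genomes with total 60 mutations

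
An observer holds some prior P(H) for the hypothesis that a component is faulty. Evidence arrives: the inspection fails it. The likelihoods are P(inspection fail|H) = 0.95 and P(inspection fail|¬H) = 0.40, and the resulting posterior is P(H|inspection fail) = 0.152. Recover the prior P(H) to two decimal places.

P(H) = 0.07

In odds form, posterior odds = prior odds × likelihood ratio, so prior odds = posterior odds ÷ LR.
Posterior odds = 0.152/(1−0.152) = 0.1792. LR = 0.95/0.40 = 2.3750.
Prior odds = 0.1792/2.3750 = 0.0755, so P(H) = 0.0755/(1+0.0755) ≈ 0.07.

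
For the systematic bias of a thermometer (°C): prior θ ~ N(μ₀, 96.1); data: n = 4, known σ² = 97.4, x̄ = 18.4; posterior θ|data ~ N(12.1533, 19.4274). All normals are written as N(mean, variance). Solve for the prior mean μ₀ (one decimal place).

The posterior mean is a precision-weighted average: μ_n = (τ₀μ₀ + τ_data·x̄)/(τ₀+τ_data), with τ₀=1/σ₀² and τ_data=n/σ².
Here τ₀ = 1/96.1 = 0.010406 and τ_data = 4/97.4 = 0.041068, so τ_n = 0.051474.
Rearranging for μ₀: μ₀ = (μ_n·τ_n − τ_data·x̄)/τ₀ = (12.1533·0.051474 − 0.041068·18.4) / 0.010406 = -0.130072/0.010406 ≈ -12.5.

μ₀ = -12.5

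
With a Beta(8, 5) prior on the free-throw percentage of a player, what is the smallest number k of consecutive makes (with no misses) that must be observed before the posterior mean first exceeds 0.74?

k = 7

After k makes and 0 misses the posterior is Beta(8+k, 5), with mean (8+k)/(8+5+k).
Set (8+k)/(13+k) > 0.74 and solve: k > (0.74·13 − 8)/(1 − 0.74) = 6.231.
The smallest integer exceeding 6.231 is 7, and checking k=7: (15)/(20) = 0.7500 > 0.74.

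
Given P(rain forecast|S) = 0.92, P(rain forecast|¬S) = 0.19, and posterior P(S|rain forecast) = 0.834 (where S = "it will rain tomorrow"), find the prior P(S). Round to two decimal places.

P(S) = 0.51

In odds form, posterior odds = prior odds × likelihood ratio, so prior odds = posterior odds ÷ LR.
Posterior odds = 0.834/(1−0.834) = 5.0241. LR = 0.92/0.19 = 4.8421.
Prior odds = 5.0241/4.8421 = 1.0376, so P(S) = 1.0376/(1+1.0376) ≈ 0.51.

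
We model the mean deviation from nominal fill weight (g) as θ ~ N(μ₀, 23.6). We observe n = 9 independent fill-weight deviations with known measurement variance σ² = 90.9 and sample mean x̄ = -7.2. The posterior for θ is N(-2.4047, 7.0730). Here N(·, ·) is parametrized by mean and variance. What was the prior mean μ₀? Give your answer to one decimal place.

μ₀ = 8.8

The posterior mean is a precision-weighted average: μ_n = (τ₀μ₀ + τ_data·x̄)/(τ₀+τ_data), with τ₀=1/σ₀² and τ_data=n/σ².
Here τ₀ = 1/23.6 = 0.042373 and τ_data = 9/90.9 = 0.099010, so τ_n = 0.141383.
Rearranging for μ₀: μ₀ = (μ_n·τ_n − τ_data·x̄)/τ₀ = (-2.4047·0.141383 − 0.099010·-7.2) / 0.042373 = 0.372888/0.042373 ≈ 8.8.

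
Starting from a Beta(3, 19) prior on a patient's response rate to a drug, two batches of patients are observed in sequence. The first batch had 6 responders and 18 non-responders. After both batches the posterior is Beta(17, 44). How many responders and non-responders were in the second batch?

Because Beta–binomial updating is additive in the counts, the combined data contributed (α_post−α_prior, β_post−β_prior) successes and failures.
Total across both batches: 17−3=14 responders, 44−19=25 non-responders.
Subtract the first batch: 14−6=8 responders and 25−18=7 non-responders.

8 responders and 7 non-responders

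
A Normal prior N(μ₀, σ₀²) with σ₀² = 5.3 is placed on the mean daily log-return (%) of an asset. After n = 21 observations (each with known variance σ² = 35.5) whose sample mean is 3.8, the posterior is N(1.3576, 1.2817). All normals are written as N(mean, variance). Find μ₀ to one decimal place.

With known observation variance, the Normal–Normal posterior has precision τ_n = τ₀ + n/σ² and mean μ_n = (τ₀μ₀ + (n/σ²)x̄)/τ_n.
Here τ₀ = 1/5.3 = 0.188679 and τ_data = 21/35.5 = 0.591549, so τ_n = 0.780228.
Rearranging for μ₀: μ₀ = (μ_n·τ_n − τ_data·x̄)/τ₀ = (1.3576·0.780228 − 0.591549·3.8) / 0.188679 = -1.188649/0.188679 ≈ -6.3.

μ₀ = -6.3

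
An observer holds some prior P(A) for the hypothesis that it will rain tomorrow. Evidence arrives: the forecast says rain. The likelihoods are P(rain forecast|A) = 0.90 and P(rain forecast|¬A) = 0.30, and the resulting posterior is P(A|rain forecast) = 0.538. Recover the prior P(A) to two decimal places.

In odds form, posterior odds = prior odds × likelihood ratio, so prior odds = posterior odds ÷ LR.
Posterior odds = 0.538/(1−0.538) = 1.1645. LR = 0.90/0.30 = 3.0000.
Prior odds = 1.1645/3.0000 = 0.3882, so P(A) = 0.3882/(1+0.3882) ≈ 0.28.

P(A) = 0.28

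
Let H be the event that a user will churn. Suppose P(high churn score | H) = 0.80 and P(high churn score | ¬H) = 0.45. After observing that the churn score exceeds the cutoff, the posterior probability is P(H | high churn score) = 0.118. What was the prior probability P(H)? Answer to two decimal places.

P(H) = 0.07

Bayes' rule in odds form gives O(H|E) = O(H)·[P(E|H)/P(E|¬H)], hence O(H) = O(H|E)/LR.
Posterior odds = 0.118/(1−0.118) = 0.1338. LR = 0.80/0.45 = 1.7778.
Prior odds = 0.1338/1.7778 = 0.0753, so P(H) = 0.0753/(1+0.0753) ≈ 0.07.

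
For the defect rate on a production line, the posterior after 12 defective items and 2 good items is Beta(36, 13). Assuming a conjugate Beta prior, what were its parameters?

Beta is conjugate to the binomial likelihood: posterior = Beta(α+s, β+f).
So α = 36 − 12 = 24 and β = 13 − 2 = 11.

Beta(24, 11)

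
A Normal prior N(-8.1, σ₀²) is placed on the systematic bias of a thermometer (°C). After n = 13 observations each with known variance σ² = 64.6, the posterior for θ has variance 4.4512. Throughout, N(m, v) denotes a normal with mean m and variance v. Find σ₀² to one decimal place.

σ₀² = 42.7

For the Normal–Normal model with known σ², precisions add: τ_n = τ₀ + n/σ².
So 1/σ₀² = 1/4.4512 − 13/64.6 = 0.224659 − 0.201238 = 0.023421.
Hence σ₀² = 1/0.023421 ≈ 42.7.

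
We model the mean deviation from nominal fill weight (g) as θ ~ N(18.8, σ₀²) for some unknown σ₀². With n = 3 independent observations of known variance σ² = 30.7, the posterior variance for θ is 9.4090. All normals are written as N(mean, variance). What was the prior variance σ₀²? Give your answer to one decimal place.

Posterior precision equals prior precision plus data precision: 1/σ_n² = 1/σ₀² + n/σ².
So 1/σ₀² = 1/9.4090 − 3/30.7 = 0.106281 − 0.097720 = 0.008561.
Hence σ₀² = 1/0.008561 ≈ 116.8.

σ₀² = 116.8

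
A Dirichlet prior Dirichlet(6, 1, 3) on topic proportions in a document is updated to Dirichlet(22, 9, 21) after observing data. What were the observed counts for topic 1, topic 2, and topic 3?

counts (16, 8, 18)

For a Dirichlet(α) prior with multinomial counts c, the posterior is Dirichlet(α + c) componentwise.
Counts are posterior − prior componentwise: 22−6=16, 9−1=8, 21−3=18.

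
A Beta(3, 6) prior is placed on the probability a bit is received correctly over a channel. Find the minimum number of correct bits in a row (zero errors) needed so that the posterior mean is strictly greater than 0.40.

k = 2

After k correct bits and 0 errors the posterior is Beta(3+k, 6), with mean (3+k)/(3+6+k).
Set (3+k)/(9+k) > 0.40 and solve: k > (0.40·9 − 3)/(1 − 0.40) = 1.000.
The smallest integer exceeding 1.000 is 2.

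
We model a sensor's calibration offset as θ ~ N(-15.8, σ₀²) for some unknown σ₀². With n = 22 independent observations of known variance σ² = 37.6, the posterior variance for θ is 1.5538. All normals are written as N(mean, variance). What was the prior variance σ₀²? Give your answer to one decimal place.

σ₀² = 17.1

Posterior precision equals prior precision plus data precision: 1/σ_n² = 1/σ₀² + n/σ².
So 1/σ₀² = 1/1.5538 − 22/37.6 = 0.643583 − 0.585106 = 0.058477.
Hence σ₀² = 1/0.058477 ≈ 17.1.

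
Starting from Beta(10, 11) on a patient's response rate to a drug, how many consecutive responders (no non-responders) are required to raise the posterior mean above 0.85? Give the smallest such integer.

After k responders and 0 non-responders the posterior is Beta(10+k, 11), with mean (10+k)/(10+11+k).
Set (10+k)/(21+k) > 0.85 and solve: k > (0.85·21 − 10)/(1 − 0.85) = 52.333.
The smallest integer exceeding 52.333 is 53.

k = 53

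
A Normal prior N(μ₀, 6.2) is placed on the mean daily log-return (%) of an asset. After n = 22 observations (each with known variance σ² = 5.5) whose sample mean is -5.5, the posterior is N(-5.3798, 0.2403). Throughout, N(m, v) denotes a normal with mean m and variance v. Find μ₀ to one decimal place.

The posterior mean is a precision-weighted average: μ_n = (τ₀μ₀ + τ_data·x̄)/(τ₀+τ_data), with τ₀=1/σ₀² and τ_data=n/σ².
Here τ₀ = 1/6.2 = 0.161290 and τ_data = 22/5.5 = 4.000000, so τ_n = 4.161290.
Rearranging for μ₀: μ₀ = (μ_n·τ_n − τ_data·x̄)/τ₀ = (-5.3798·4.161290 − 4.000000·-5.5) / 0.161290 = -0.386908/0.161290 ≈ -2.4.

μ₀ = -2.4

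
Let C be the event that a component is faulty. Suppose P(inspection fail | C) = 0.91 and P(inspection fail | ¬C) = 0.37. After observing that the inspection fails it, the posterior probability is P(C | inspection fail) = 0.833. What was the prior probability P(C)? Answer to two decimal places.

P(C) = 0.67

In odds form, posterior odds = prior odds × likelihood ratio, so prior odds = posterior odds ÷ LR.
Posterior odds = 0.833/(1−0.833) = 4.9880. LR = 0.91/0.37 = 2.4595.
Prior odds = 4.9880/2.4595 = 2.0281, so P(C) = 2.0281/(1+2.0281) ≈ 0.67.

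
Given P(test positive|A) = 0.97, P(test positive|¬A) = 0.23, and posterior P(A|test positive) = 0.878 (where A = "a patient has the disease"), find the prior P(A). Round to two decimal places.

P(A) = 0.63

In odds form, posterior odds = prior odds × likelihood ratio, so prior odds = posterior odds ÷ LR.
Posterior odds = 0.878/(1−0.878) = 7.1967. LR = 0.97/0.23 = 4.2174.
Prior odds = 7.1967/4.2174 = 1.7064, so P(A) = 1.7064/(1+1.7064) ≈ 0.63.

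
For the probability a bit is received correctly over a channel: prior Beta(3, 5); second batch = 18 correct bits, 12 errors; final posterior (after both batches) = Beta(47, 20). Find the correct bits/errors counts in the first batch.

Sequential conjugate updates are equivalent to a single update on the pooled data, so total successes = posterior α − prior α and total failures = posterior β − prior β.
Total across both batches: 47−3=44 correct bits, 20−5=15 errors.
Subtract the second batch: 44−18=26 correct bits and 15−12=3 errors.

26 correct bits and 3 errors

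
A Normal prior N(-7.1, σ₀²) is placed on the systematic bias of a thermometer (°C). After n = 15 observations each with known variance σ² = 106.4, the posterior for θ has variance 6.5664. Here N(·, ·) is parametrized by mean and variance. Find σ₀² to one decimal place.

σ₀² = 88.4

Posterior precision equals prior precision plus data precision: 1/σ_n² = 1/σ₀² + n/σ².
So 1/σ₀² = 1/6.5664 − 15/106.4 = 0.152290 − 0.140977 = 0.011313.
Hence σ₀² = 1/0.011313 ≈ 88.4.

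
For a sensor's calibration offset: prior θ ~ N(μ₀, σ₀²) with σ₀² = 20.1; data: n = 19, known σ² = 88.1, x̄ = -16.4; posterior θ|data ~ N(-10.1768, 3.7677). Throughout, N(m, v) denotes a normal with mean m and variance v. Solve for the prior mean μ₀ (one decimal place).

μ₀ = 16.8

The posterior mean is a precision-weighted average: μ_n = (τ₀μ₀ + τ_data·x̄)/(τ₀+τ_data), with τ₀=1/σ₀² and τ_data=n/σ².
Here τ₀ = 1/20.1 = 0.049751 and τ_data = 19/88.1 = 0.215664, so τ_n = 0.265415.
Rearranging for μ₀: μ₀ = (μ_n·τ_n − τ_data·x̄)/τ₀ = (-10.1768·0.265415 − 0.215664·-16.4) / 0.049751 = 0.835814/0.049751 ≈ 16.8.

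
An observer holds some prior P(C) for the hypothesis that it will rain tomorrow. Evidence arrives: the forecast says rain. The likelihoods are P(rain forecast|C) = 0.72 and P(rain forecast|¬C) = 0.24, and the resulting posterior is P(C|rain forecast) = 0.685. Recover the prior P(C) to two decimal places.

P(C) = 0.42

Bayes' rule in odds form gives O(C|E) = O(C)·[P(E|C)/P(E|¬C)], hence O(C) = O(C|E)/LR.
Posterior odds = 0.685/(1−0.685) = 2.1746. LR = 0.72/0.24 = 3.0000.
Prior odds = 2.1746/3.0000 = 0.7249, so P(C) = 0.7249/(1+0.7249) ≈ 0.42.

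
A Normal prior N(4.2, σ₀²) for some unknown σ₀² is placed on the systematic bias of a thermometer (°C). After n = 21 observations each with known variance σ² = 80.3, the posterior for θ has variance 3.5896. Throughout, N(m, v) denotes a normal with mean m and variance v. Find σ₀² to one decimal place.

σ₀² = 58.6

Posterior precision equals prior precision plus data precision: 1/σ_n² = 1/σ₀² + n/σ².
So 1/σ₀² = 1/3.5896 − 21/80.3 = 0.278583 − 0.261519 = 0.017064.
Hence σ₀² = 1/0.017064 ≈ 58.6.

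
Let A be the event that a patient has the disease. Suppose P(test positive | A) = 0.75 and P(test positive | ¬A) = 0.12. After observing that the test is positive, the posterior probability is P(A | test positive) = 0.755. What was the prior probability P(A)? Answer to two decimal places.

Bayes' rule in odds form gives O(A|E) = O(A)·[P(E|A)/P(E|¬A)], hence O(A) = O(A|E)/LR.
Posterior odds = 0.755/(1−0.755) = 3.0816. LR = 0.75/0.12 = 6.2500.
Prior odds = 3.0816/6.2500 = 0.4931, so P(A) = 0.4931/(1+0.4931) ≈ 0.33.

P(A) = 0.33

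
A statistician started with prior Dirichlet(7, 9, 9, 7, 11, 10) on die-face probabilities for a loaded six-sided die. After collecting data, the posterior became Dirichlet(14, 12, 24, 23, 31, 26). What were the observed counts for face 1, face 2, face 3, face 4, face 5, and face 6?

counts (7, 3, 15, 16, 20, 16)

For a Dirichlet(α) prior with multinomial counts c, the posterior is Dirichlet(α + c) componentwise.
Counts are posterior − prior componentwise: 14−7=7, 12−9=3, 24−9=15, 23−7=16, 31−11=20, 26−10=16.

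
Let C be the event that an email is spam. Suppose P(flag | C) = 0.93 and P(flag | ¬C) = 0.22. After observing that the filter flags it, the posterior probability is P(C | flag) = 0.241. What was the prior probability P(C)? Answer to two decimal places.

P(C) = 0.07

In odds form, posterior odds = prior odds × likelihood ratio, so prior odds = posterior odds ÷ LR.
Posterior odds = 0.241/(1−0.241) = 0.3175. LR = 0.93/0.22 = 4.2273.
Prior odds = 0.3175/4.2273 = 0.0751, so P(C) = 0.0751/(1+0.0751) ≈ 0.07.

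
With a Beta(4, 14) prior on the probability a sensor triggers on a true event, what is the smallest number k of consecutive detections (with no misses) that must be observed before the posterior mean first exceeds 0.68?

k = 26

After k detections and 0 misses the posterior is Beta(4+k, 14), with mean (4+k)/(4+14+k).
Set (4+k)/(18+k) > 0.68 and solve: k > (0.68·18 − 4)/(1 − 0.68) = 25.750.
The smallest integer exceeding 25.750 is 26.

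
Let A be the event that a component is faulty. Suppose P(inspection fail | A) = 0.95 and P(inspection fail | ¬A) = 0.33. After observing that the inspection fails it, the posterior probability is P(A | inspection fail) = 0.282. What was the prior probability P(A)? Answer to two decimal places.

P(A) = 0.12

Bayes' rule in odds form gives O(A|E) = O(A)·[P(E|A)/P(E|¬A)], hence O(A) = O(A|E)/LR.
Posterior odds = 0.282/(1−0.282) = 0.3928. LR = 0.95/0.33 = 2.8788.
Prior odds = 0.3928/2.8788 = 0.1364, so P(A) = 0.1364/(1+0.1364) ≈ 0.12.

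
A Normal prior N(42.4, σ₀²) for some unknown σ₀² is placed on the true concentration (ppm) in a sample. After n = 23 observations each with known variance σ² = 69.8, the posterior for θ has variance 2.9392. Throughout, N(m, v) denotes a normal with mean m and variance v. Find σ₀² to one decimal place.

σ₀² = 93.3

Posterior precision equals prior precision plus data precision: 1/σ_n² = 1/σ₀² + n/σ².
So 1/σ₀² = 1/2.9392 − 23/69.8 = 0.340229 − 0.329513 = 0.010716.
Hence σ₀² = 1/0.010716 ≈ 93.3.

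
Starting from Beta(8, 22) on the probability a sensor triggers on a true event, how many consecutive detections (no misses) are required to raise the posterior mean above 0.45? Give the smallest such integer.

k = 11

After k detections and 0 misses the posterior is Beta(8+k, 22), with mean (8+k)/(8+22+k).
Set (8+k)/(30+k) > 0.45 and solve: k > (0.45·30 − 8)/(1 − 0.45) = 10.000.
The smallest integer exceeding 10.000 is 11, and checking k=11: (19)/(41) = 0.4634 > 0.45.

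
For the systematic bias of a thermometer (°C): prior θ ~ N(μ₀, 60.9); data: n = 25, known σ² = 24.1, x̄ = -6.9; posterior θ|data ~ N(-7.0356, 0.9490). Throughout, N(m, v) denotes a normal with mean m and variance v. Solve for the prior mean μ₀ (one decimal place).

μ₀ = -15.6

With known observation variance, the Normal–Normal posterior has precision τ_n = τ₀ + n/σ² and mean μ_n = (τ₀μ₀ + (n/σ²)x̄)/τ_n.
Here τ₀ = 1/60.9 = 0.016420 and τ_data = 25/24.1 = 1.037344, so τ_n = 1.053764.
Rearranging for μ₀: μ₀ = (μ_n·τ_n − τ_data·x̄)/τ₀ = (-7.0356·1.053764 − 1.037344·-6.9) / 0.016420 = -0.256188/0.016420 ≈ -15.6.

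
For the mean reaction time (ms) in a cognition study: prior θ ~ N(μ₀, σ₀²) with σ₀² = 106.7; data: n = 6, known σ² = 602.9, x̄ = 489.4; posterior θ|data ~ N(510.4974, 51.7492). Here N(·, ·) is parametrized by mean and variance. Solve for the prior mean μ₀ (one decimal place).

μ₀ = 532.9

With known observation variance, the Normal–Normal posterior has precision τ_n = τ₀ + n/σ² and mean μ_n = (τ₀μ₀ + (n/σ²)x̄)/τ_n.
Here τ₀ = 1/106.7 = 0.009372 and τ_data = 6/602.9 = 0.009952, so τ_n = 0.019324.
Rearranging for μ₀: μ₀ = (μ_n·τ_n − τ_data·x̄)/τ₀ = (510.4974·0.019324 − 0.009952·489.4) / 0.009372 = 4.994343/0.009372 ≈ 532.9.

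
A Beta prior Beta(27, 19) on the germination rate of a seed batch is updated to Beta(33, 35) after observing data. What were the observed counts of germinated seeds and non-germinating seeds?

6 germinated seeds and 16 non-germinating seeds

Under Beta–binomial conjugacy the posterior parameters are (a+s, b+f).
So s = 33 − 27 = 6 and f = 35 − 19 = 16.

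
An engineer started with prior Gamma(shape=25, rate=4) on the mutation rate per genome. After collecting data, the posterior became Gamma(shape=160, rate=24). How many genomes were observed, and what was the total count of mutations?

n = 20 genomes with total 135 mutations

A Gamma(α, β) prior (rate parametrization) on a Poisson rate with n observations summing to S gives posterior Gamma(α+S, β+n).
Matching: Σxᵢ = 160 − 25 = 135 and n = 24 − 4 = 20.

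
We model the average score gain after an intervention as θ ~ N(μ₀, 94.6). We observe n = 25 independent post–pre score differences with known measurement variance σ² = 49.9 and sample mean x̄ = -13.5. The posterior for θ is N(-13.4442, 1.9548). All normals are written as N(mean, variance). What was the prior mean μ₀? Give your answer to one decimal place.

With known observation variance, the Normal–Normal posterior has precision τ_n = τ₀ + n/σ² and mean μ_n = (τ₀μ₀ + (n/σ²)x̄)/τ_n.
Here τ₀ = 1/94.6 = 0.010571 and τ_data = 25/49.9 = 0.501002, so τ_n = 0.511573.
Rearranging for μ₀: μ₀ = (μ_n·τ_n − τ_data·x̄)/τ₀ = (-13.4442·0.511573 − 0.501002·-13.5) / 0.010571 = -0.114163/0.010571 ≈ -10.8.

μ₀ = -10.8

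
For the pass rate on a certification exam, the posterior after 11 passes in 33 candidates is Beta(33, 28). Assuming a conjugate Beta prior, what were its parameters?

Beta is conjugate to the binomial likelihood: posterior = Beta(α+s, β+f).
So α = 33 − 11 = 22 and β = 28 − 22 = 6.

Beta(22, 6)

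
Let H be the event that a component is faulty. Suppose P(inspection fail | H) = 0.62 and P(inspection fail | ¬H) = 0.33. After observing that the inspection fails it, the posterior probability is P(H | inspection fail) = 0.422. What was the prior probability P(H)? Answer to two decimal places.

P(H) = 0.28

Bayes' rule in odds form gives O(H|E) = O(H)·[P(E|H)/P(E|¬H)], hence O(H) = O(H|E)/LR.
Posterior odds = 0.422/(1−0.422) = 0.7301. LR = 0.62/0.33 = 1.8788.
Prior odds = 0.7301/1.8788 = 0.3886, so P(H) = 0.3886/(1+0.3886) ≈ 0.28.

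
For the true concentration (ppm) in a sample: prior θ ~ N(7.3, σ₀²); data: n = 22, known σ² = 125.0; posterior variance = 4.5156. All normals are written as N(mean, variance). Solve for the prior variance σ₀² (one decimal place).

For the Normal–Normal model with known σ², precisions add: τ_n = τ₀ + n/σ².
So 1/σ₀² = 1/4.5156 − 22/125.0 = 0.221455 − 0.176000 = 0.045455.
Hence σ₀² = 1/0.045455 ≈ 22.0.

σ₀² = 22.0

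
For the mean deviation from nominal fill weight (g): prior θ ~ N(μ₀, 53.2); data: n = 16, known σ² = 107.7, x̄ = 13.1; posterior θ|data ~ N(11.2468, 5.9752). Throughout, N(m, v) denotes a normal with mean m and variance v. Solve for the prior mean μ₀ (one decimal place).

μ₀ = -3.4

The posterior mean is a precision-weighted average: μ_n = (τ₀μ₀ + τ_data·x̄)/(τ₀+τ_data), with τ₀=1/σ₀² and τ_data=n/σ².
Here τ₀ = 1/53.2 = 0.018797 and τ_data = 16/107.7 = 0.148561, so τ_n = 0.167358.
Rearranging for μ₀: μ₀ = (μ_n·τ_n − τ_data·x̄)/τ₀ = (11.2468·0.167358 − 0.148561·13.1) / 0.018797 = -0.063907/0.018797 ≈ -3.4.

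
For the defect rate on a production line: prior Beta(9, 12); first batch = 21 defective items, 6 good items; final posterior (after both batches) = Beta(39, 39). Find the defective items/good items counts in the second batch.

Sequential conjugate updates are equivalent to a single update on the pooled data, so total successes = posterior α − prior α and total failures = posterior β − prior β.
Total across both batches: 39−9=30 defective items, 39−12=27 good items.
Subtract the first batch: 30−21=9 defective items and 27−6=21 good items.

9 defective items and 21 good items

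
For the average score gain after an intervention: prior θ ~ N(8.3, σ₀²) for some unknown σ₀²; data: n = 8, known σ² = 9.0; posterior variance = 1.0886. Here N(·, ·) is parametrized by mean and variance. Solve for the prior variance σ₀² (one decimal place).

σ₀² = 33.6

For the Normal–Normal model with known σ², precisions add: τ_n = τ₀ + n/σ².
So 1/σ₀² = 1/1.0886 − 8/9.0 = 0.918611 − 0.888889 = 0.029722.
Hence σ₀² = 1/0.029722 ≈ 33.6.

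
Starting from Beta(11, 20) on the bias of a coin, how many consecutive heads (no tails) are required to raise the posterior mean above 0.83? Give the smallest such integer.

After k heads and 0 tails the posterior is Beta(11+k, 20), with mean (11+k)/(11+20+k).
Set (11+k)/(31+k) > 0.83 and solve: k > (0.83·31 − 11)/(1 − 0.83) = 86.647.
The smallest integer exceeding 86.647 is 87, and checking k=87: (98)/(118) = 0.8305 > 0.83.

k = 87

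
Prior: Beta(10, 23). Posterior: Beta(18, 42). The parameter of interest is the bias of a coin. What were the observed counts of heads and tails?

8 heads and 19 tails

Beta is conjugate to the binomial likelihood: posterior = Beta(a+s, b+f).
So s = 18 − 10 = 8 and f = 42 − 23 = 19.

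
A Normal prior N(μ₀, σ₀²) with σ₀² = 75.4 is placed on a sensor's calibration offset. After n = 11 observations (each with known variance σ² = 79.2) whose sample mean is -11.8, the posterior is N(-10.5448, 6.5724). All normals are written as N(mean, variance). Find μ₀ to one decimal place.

With known observation variance, the Normal–Normal posterior has precision τ_n = τ₀ + n/σ² and mean μ_n = (τ₀μ₀ + (n/σ²)x̄)/τ_n.
Here τ₀ = 1/75.4 = 0.013263 and τ_data = 11/79.2 = 0.138889, so τ_n = 0.152152.
Rearranging for μ₀: μ₀ = (μ_n·τ_n − τ_data·x̄)/τ₀ = (-10.5448·0.152152 − 0.138889·-11.8) / 0.013263 = 0.034478/0.013263 ≈ 2.6.

μ₀ = 2.6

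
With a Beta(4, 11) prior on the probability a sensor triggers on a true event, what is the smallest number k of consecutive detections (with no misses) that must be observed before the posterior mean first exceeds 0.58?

After k detections and 0 misses the posterior is Beta(4+k, 11), with mean (4+k)/(4+11+k).
Set (4+k)/(15+k) > 0.58 and solve: k > (0.58·15 − 4)/(1 − 0.58) = 11.190.
The smallest integer exceeding 11.190 is 12, and checking k=12: (16)/(27) = 0.5926 > 0.58.

k = 12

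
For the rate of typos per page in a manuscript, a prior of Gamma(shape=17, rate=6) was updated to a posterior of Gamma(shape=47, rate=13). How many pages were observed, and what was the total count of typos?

n = 7 pages with total 30 typos

A Gamma(α, β) prior (rate parametrization) on a Poisson rate with n observations summing to S gives posterior Gamma(α+S, β+n).
Matching: Σxᵢ = 47 − 17 = 30 and n = 13 − 6 = 7.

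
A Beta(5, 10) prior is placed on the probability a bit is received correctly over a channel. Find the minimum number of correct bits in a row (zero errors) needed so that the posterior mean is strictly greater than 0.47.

After k correct bits and 0 errors the posterior is Beta(5+k, 10), with mean (5+k)/(5+10+k).
Set (5+k)/(15+k) > 0.47 and solve: k > (0.47·15 − 5)/(1 − 0.47) = 3.868.
The smallest integer exceeding 3.868 is 4.

k = 4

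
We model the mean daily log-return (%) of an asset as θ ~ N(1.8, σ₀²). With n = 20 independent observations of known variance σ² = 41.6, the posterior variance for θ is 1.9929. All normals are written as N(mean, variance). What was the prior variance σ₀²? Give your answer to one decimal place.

σ₀² = 47.6

For the Normal–Normal model with known σ², precisions add: τ_n = τ₀ + n/σ².
So 1/σ₀² = 1/1.9929 − 20/41.6 = 0.501781 − 0.480769 = 0.021012.
Hence σ₀² = 1/0.021012 ≈ 47.6.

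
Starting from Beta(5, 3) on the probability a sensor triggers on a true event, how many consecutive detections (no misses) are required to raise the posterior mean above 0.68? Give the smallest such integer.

k = 2

After k detections and 0 misses the posterior is Beta(5+k, 3), with mean (5+k)/(5+3+k).
Set (5+k)/(8+k) > 0.68 and solve: k > (0.68·8 − 5)/(1 − 0.68) = 1.375.
The smallest integer exceeding 1.375 is 2, and checking k=2: (7)/(10) = 0.7000 > 0.68.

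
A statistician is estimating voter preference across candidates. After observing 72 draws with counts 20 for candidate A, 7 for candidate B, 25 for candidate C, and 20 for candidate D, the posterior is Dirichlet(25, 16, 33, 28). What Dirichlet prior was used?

For a Dirichlet(α) prior with multinomial counts c, the posterior is Dirichlet(α + c) componentwise.
Subtract each count from the matching posterior parameter: 25−20=5, 16−7=9, 33−25=8, 28−20=8.

Dirichlet(5, 9, 8, 8)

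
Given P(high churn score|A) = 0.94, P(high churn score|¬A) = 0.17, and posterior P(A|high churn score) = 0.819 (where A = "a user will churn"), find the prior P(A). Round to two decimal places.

Bayes' rule in odds form gives O(A|E) = O(A)·[P(E|A)/P(E|¬A)], hence O(A) = O(A|E)/LR.
Posterior odds = 0.819/(1−0.819) = 4.5249. LR = 0.94/0.17 = 5.5294.
Prior odds = 4.5249/5.5294 = 0.8183, so P(A) = 0.8183/(1+0.8183) ≈ 0.45.

P(A) = 0.45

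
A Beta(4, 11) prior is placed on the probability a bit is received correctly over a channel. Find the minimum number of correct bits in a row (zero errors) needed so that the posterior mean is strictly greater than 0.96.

After k correct bits and 0 errors the posterior is Beta(4+k, 11), with mean (4+k)/(4+11+k).
Set (4+k)/(15+k) > 0.96 and solve: k > (0.96·15 − 4)/(1 − 0.96) = 260.000.
The smallest integer exceeding 260.000 is 261, and checking k=261: (265)/(276) = 0.9601 > 0.96.

k = 261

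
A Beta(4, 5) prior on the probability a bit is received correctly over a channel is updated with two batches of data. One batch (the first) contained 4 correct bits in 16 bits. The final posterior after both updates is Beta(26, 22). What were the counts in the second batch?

18 correct bits and 5 errors

Sequential conjugate updates are equivalent to a single update on the pooled data, so total successes = posterior α − prior α and total failures = posterior β − prior β.
Total across both batches: 26−4=22 correct bits, 22−5=17 errors.
Subtract the first batch: 22−4=18 correct bits and 17−12=5 errors.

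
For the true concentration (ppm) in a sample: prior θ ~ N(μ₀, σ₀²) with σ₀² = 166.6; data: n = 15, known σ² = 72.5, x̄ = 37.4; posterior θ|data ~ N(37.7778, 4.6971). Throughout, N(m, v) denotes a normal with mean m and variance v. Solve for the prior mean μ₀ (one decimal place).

The posterior mean is a precision-weighted average: μ_n = (τ₀μ₀ + τ_data·x̄)/(τ₀+τ_data), with τ₀=1/σ₀² and τ_data=n/σ².
Here τ₀ = 1/166.6 = 0.006002 and τ_data = 15/72.5 = 0.206897, so τ_n = 0.212899.
Rearranging for μ₀: μ₀ = (μ_n·τ_n − τ_data·x̄)/τ₀ = (37.7778·0.212899 − 0.206897·37.4) / 0.006002 = 0.304908/0.006002 ≈ 50.8.

μ₀ = 50.8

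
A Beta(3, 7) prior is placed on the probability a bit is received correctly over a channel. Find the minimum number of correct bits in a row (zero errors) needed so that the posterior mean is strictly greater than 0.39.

k = 2

After k correct bits and 0 errors the posterior is Beta(3+k, 7), with mean (3+k)/(3+7+k).
Set (3+k)/(10+k) > 0.39 and solve: k > (0.39·10 − 3)/(1 − 0.39) = 1.475.
The smallest integer exceeding 1.475 is 2, and checking k=2: (5)/(12) = 0.4167 > 0.39.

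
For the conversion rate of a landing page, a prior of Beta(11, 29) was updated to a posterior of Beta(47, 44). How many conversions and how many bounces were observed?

Beta is conjugate to the binomial likelihood: posterior = Beta(a+s, b+f).
So s = 47 − 11 = 36 and f = 44 − 29 = 15.

36 conversions and 15 bounces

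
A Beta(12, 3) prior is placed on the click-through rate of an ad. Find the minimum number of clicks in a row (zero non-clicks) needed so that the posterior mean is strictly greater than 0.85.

After k clicks and 0 non-clicks the posterior is Beta(12+k, 3), with mean (12+k)/(12+3+k).
Set (12+k)/(15+k) > 0.85 and solve: k > (0.85·15 − 12)/(1 − 0.85) = 5.000.
The smallest integer exceeding 5.000 is 6.

k = 6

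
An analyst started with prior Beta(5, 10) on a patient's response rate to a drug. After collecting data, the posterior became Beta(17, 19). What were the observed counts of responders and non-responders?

12 responders and 9 non-responders

Under Beta–binomial conjugacy the posterior parameters are (a+s, b+f).
So s = 17 − 5 = 12 and f = 19 − 10 = 9.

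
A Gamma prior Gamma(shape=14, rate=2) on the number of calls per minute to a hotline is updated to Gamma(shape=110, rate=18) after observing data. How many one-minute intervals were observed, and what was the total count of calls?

A Gamma(α, β) prior (rate parametrization) on a Poisson rate with n observations summing to S gives posterior Gamma(α+S, β+n).
Matching: Σxᵢ = 110 − 14 = 96 and n = 18 − 2 = 16.

n = 16 one-minute intervals with total 96 calls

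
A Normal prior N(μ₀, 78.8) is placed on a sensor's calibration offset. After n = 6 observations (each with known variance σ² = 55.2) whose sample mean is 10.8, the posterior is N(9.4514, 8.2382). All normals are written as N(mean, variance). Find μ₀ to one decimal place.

The posterior mean is a precision-weighted average: μ_n = (τ₀μ₀ + τ_data·x̄)/(τ₀+τ_data), with τ₀=1/σ₀² and τ_data=n/σ².
Here τ₀ = 1/78.8 = 0.012690 and τ_data = 6/55.2 = 0.108696, so τ_n = 0.121386.
Rearranging for μ₀: μ₀ = (μ_n·τ_n − τ_data·x̄)/τ₀ = (9.4514·0.121386 − 0.108696·10.8) / 0.012690 = -0.026649/0.012690 ≈ -2.1.

μ₀ = -2.1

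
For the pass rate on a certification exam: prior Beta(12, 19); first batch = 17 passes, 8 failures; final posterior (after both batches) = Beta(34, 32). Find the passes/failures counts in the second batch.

Sequential conjugate updates are equivalent to a single update on the pooled data, so total successes = posterior α − prior α and total failures = posterior β − prior β.
Total across both batches: 34−12=22 passes, 32−19=13 failures.
Subtract the first batch: 22−17=5 passes and 13−8=5 failures.

5 passes and 5 failures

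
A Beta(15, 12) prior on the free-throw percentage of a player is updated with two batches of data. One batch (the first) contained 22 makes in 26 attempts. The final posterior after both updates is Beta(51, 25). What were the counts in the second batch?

Sequential conjugate updates are equivalent to a single update on the pooled data, so total successes = posterior α − prior α and total failures = posterior β − prior β.
Total across both batches: 51−15=36 makes, 25−12=13 misses.
Subtract the first batch: 36−22=14 makes and 13−4=9 misses.

14 makes and 9 misses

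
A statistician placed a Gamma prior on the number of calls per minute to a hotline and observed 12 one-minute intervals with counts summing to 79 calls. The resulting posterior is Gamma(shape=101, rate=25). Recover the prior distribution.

A Gamma(α, β) prior (rate parametrization) on a Poisson rate with n observations summing to S gives posterior Gamma(α+S, β+n).
So α = 101 − 79 = 22 and β = 25 − 12 = 13.

Gamma(shape=22, rate=13)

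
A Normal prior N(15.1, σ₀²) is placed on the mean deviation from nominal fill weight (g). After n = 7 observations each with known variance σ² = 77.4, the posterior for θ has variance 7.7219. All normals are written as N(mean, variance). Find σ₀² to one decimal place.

For the Normal–Normal model with known σ², precisions add: τ_n = τ₀ + n/σ².
So 1/σ₀² = 1/7.7219 − 7/77.4 = 0.129502 − 0.090439 = 0.039063.
Hence σ₀² = 1/0.039063 ≈ 25.6.

σ₀² = 25.6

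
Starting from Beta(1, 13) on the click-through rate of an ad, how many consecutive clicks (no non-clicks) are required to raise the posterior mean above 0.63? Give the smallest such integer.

After k clicks and 0 non-clicks the posterior is Beta(1+k, 13), with mean (1+k)/(1+13+k).
Set (1+k)/(14+k) > 0.63 and solve: k > (0.63·14 − 1)/(1 − 0.63) = 21.135.
The smallest integer exceeding 21.135 is 22, and checking k=22: (23)/(36) = 0.6389 > 0.63.

k = 22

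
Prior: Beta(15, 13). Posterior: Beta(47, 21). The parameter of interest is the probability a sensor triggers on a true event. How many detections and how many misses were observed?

Under Beta–binomial conjugacy the posterior parameters are (α+s, β+f).
So s = 47 − 15 = 32 and f = 21 − 13 = 8.

32 detections and 8 misses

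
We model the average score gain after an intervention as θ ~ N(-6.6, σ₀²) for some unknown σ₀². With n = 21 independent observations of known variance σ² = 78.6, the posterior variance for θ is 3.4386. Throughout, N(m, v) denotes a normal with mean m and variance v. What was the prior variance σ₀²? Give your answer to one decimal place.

For the Normal–Normal model with known σ², precisions add: τ_n = τ₀ + n/σ².
So 1/σ₀² = 1/3.4386 − 21/78.6 = 0.290816 − 0.267176 = 0.023640.
Hence σ₀² = 1/0.023640 ≈ 42.3.

σ₀² = 42.3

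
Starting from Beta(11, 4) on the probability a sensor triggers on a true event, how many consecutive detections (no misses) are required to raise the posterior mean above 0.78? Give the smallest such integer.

After k detections and 0 misses the posterior is Beta(11+k, 4), with mean (11+k)/(11+4+k).
Set (11+k)/(15+k) > 0.78 and solve: k > (0.78·15 − 11)/(1 − 0.78) = 3.182.
The smallest integer exceeding 3.182 is 4.

k = 4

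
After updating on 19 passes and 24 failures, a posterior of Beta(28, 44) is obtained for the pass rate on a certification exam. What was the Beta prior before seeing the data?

Beta is conjugate to the binomial likelihood: posterior = Beta(α+s, β+f).
Subtract the data counts: 28−19=9, 44−24=20.

Beta(9, 20)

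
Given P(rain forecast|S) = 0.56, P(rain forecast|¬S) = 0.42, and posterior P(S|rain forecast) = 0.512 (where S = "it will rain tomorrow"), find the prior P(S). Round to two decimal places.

Bayes' rule in odds form gives O(S|E) = O(S)·[P(E|S)/P(E|¬S)], hence O(S) = O(S|E)/LR.
Posterior odds = 0.512/(1−0.512) = 1.0492. LR = 0.56/0.42 = 1.3333.
Prior odds = 1.0492/1.3333 = 0.7869, so P(S) = 0.7869/(1+0.7869) ≈ 0.44.

P(S) = 0.44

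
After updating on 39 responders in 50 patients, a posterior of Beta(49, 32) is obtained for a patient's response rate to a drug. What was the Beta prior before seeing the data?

Beta(10, 21)

Beta is conjugate to the binomial likelihood: posterior = Beta(a+s, b+f).
So a = 49 − 39 = 10 and b = 32 − 11 = 21.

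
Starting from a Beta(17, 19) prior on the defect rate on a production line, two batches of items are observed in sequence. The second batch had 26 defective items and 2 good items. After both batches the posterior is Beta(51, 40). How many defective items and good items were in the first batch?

8 defective items and 19 good items

Because Beta–binomial updating is additive in the counts, the combined data contributed (α_post−α_prior, β_post−β_prior) successes and failures.
Total across both batches: 51−17=34 defective items, 40−19=21 good items.
Subtract the second batch: 34−26=8 defective items and 21−2=19 good items.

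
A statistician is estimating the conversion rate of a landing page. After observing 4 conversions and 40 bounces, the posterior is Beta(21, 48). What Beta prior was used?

Beta(17, 8)

Under Beta–binomial conjugacy the posterior parameters are (a+s, b+f).
So a = 21 − 4 = 17 and b = 48 − 40 = 8.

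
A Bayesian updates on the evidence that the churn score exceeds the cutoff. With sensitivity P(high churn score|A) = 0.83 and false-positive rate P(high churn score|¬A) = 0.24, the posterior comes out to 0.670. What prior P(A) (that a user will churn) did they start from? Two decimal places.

In odds form, posterior odds = prior odds × likelihood ratio, so prior odds = posterior odds ÷ LR.
Posterior odds = 0.670/(1−0.670) = 2.0303. LR = 0.83/0.24 = 3.4583.
Prior odds = 2.0303/3.4583 = 0.5871, so P(A) = 0.5871/(1+0.5871) ≈ 0.37.

P(A) = 0.37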